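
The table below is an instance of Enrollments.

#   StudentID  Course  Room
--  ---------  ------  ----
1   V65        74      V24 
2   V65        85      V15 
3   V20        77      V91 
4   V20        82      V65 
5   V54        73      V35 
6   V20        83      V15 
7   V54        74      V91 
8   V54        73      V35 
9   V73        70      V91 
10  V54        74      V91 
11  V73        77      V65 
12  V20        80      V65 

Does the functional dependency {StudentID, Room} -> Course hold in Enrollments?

(StudentID=V65, Room=V24): row 1 → Course = 74 ✓
(StudentID=V65, Room=V15): row 2 → Course = 85 ✓
(StudentID=V20, Room=V91): row 3 → Course = 77 ✓
(StudentID=V20, Room=V65): rows 4, 12 → Course takes values {82, 80} — violation
(StudentID=V54, Room=V35): rows 5, 8 → Course = 73, 73 ✓
(StudentID=V20, Room=V15): row 6 → Course = 83 ✓
(StudentID=V54, Room=V91): rows 7, 10 → Course = 74, 74 ✓
(StudentID=V73, Room=V91): row 9 → Course = 70 ✓
(StudentID=V73, Room=V65): row 11 → Course = 77 ✓
Two rows agree on {StudentID, Room} but differ on Course, so {StudentID, Room} -> Course does not hold.

No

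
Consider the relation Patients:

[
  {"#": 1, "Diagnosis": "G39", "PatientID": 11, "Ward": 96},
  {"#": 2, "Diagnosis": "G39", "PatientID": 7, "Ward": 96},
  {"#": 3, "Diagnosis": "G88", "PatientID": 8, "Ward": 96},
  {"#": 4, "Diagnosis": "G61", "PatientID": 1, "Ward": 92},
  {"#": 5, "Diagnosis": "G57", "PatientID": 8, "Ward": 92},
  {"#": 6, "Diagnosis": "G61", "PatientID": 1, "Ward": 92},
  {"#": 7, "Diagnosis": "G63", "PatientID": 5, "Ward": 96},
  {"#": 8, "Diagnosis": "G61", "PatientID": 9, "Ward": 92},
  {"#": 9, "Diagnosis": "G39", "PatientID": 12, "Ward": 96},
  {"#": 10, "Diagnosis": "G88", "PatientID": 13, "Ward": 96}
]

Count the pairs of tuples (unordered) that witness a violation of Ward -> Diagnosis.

14

Ward=96: violating pairs (1,3), (1,7), (1,10), (2,3), (2,7), (2,10), (3,7), (3,9), (7,9), (7,10), (9,10) — 11 pairs.
Ward=92: violating pairs (4,5), (5,6), (5,8) — 3 pairs.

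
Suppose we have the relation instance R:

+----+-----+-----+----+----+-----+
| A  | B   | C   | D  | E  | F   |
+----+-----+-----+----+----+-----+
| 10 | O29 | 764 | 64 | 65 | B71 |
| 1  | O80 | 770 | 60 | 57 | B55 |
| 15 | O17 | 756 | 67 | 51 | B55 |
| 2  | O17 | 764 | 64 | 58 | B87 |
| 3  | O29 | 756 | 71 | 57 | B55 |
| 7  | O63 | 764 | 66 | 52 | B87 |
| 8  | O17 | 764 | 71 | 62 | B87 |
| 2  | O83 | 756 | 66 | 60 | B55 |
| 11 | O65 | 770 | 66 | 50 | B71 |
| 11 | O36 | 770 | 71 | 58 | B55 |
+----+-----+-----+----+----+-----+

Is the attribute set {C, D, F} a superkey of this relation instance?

Yes

All 10 rows have distinct {C, D, F} values, so {C, D, F} → (all attributes) holds and {C, D, F} is a superkey.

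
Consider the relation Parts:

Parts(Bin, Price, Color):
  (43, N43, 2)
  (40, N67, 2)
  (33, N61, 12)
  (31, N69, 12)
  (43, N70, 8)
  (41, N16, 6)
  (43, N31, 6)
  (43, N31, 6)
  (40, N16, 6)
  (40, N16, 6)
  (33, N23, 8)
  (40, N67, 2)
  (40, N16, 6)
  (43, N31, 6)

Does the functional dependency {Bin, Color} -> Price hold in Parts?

(Bin=43, Color=2): 1 row → Price = N43 ✓
(Bin=40, Color=2): 2 rows → Price = N67, N67 ✓
(Bin=33, Color=12): 1 row → Price = N61 ✓
(Bin=31, Color=12): 1 row → Price = N69 ✓
(Bin=43, Color=8): 1 row → Price = N70 ✓
(Bin=41, Color=6): 1 row → Price = N16 ✓
(Bin=43, Color=6): 3 rows → Price = N31, N31, N31 ✓
(Bin=40, Color=6): 3 rows → Price = N16, N16, N16 ✓
(Bin=33, Color=8): 1 row → Price = N23 ✓
Every {Bin, Color} value is associated with a single Price value, so {Bin, Color} -> Price holds.

Yes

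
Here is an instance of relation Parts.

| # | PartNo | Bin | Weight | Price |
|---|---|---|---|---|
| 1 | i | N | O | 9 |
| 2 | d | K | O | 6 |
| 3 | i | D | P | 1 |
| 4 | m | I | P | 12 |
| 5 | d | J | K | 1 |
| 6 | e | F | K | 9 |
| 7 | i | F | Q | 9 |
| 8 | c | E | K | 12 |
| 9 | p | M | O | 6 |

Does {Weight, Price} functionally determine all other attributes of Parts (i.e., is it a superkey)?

No

Rows 2 and 9 have the same {Weight, Price} value (Weight=O, Price=6) but are distinct tuples, so {Weight, Price} does not determine every attribute — not a superkey.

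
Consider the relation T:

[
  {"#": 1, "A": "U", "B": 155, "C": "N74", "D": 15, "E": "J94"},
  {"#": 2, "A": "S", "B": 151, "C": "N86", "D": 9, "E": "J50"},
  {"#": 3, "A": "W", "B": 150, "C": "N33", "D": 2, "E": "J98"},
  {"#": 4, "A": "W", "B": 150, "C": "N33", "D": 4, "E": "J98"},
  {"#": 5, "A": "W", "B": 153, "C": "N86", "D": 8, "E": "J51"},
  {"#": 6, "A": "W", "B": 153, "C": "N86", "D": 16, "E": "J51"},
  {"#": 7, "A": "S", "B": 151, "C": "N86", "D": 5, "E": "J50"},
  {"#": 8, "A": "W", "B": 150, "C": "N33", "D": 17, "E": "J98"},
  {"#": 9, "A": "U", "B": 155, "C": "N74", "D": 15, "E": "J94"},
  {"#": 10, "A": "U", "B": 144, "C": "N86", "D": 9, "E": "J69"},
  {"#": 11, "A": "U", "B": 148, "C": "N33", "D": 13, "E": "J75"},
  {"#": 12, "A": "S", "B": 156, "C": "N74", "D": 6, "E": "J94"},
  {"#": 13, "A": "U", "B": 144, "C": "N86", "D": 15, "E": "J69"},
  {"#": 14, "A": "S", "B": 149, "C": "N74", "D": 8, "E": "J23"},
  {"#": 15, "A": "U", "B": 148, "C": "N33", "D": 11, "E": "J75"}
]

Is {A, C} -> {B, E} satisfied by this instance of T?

(A=U, C=N74): rows 1, 9 → {B,E} = (155, J94), (155, J94) ✓
(A=S, C=N86): rows 2, 7 → {B,E} = (151, J50), (151, J50) ✓
(A=W, C=N33): rows 3, 4, 8 → {B,E} = (150, J98), (150, J98), (150, J98) ✓
(A=W, C=N86): rows 5, 6 → {B,E} = (153, J51), (153, J51) ✓
(A=U, C=N86): rows 10, 13 → {B,E} = (144, J69), (144, J69) ✓
(A=U, C=N33): rows 11, 15 → {B,E} = (148, J75), (148, J75) ✓
(A=S, C=N74): rows 12, 14 → {B,E} takes values {(156, J94), (149, J23)} — violation
Two rows agree on {A, C} but differ on {B, E}, so {A, C} -> {B, E} does not hold.

No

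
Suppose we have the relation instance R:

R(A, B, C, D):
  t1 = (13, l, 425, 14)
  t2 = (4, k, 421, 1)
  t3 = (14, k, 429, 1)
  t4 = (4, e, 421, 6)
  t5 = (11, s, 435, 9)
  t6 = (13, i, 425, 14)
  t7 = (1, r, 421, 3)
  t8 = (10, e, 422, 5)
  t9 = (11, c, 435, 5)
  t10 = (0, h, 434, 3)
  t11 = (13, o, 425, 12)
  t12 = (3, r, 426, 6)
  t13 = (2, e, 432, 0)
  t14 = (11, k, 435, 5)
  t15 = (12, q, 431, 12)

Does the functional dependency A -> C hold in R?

Yes

A=13: rows 1, 6, 11 → C = 425, 425, 425 ✓
A=4: rows 2, 4 → C = 421, 421 ✓
A=14: row 3 → C = 429 ✓
A=11: rows 5, 9, 14 → C = 435, 435, 435 ✓
A=1: row 7 → C = 421 ✓
A=10: row 8 → C = 422 ✓
A=0: row 10 → C = 434 ✓
A=3: row 12 → C = 426 ✓
A=2: row 13 → C = 432 ✓
A=12: row 15 → C = 431 ✓
Every A value is associated with a single C value, so A -> C holds.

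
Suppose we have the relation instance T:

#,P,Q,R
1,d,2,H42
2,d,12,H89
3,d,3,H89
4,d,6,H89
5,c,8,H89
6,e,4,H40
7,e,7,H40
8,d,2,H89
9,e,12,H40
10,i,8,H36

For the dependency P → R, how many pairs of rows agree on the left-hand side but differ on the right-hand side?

4

P=d: violating pairs (1,2), (1,3), (1,4), (1,8) — 4 pairs.
P=e: all 3 rows agree on R — 0 pairs.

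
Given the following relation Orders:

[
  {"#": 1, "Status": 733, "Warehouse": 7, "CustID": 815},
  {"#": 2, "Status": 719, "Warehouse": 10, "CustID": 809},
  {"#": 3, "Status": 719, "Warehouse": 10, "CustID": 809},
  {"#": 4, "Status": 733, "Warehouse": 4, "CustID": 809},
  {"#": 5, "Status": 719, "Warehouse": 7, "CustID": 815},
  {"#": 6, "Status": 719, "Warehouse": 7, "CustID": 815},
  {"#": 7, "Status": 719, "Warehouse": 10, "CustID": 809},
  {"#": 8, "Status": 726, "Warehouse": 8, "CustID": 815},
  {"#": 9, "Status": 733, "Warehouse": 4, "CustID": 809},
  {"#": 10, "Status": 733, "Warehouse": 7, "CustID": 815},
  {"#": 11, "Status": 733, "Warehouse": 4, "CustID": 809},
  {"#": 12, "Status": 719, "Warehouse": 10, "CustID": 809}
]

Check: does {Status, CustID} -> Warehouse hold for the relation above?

(Status=733, CustID=815): rows 1, 10 → Warehouse = 7, 7 ✓
(Status=719, CustID=809): rows 2, 3, 7, 12 → Warehouse = 10, 10, 10, 10 ✓
(Status=733, CustID=809): rows 4, 9, 11 → Warehouse = 4, 4, 4 ✓
(Status=719, CustID=815): rows 5, 6 → Warehouse = 7, 7 ✓
(Status=726, CustID=815): row 8 → Warehouse = 8 ✓
Every {Status, CustID} value is associated with a single Warehouse value, so {Status, CustID} -> Warehouse holds.

Yes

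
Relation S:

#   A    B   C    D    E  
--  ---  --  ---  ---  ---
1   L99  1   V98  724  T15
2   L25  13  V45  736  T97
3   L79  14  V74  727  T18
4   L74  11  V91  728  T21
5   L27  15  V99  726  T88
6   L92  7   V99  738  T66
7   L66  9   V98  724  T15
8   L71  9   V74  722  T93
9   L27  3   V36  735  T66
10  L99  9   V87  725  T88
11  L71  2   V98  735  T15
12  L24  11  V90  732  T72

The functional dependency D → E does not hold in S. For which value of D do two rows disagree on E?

D=724: rows 1, 7 → E = T15, T15 ✓
D=736: row 2 → E = T97 ✓
D=727: row 3 → E = T18 ✓
D=728: row 4 → E = T21 ✓
D=726: row 5 → E = T88 ✓
D=738: row 6 → E = T66 ✓
D=722: row 8 → E = T93 ✓
D=735: rows 9, 11 → E takes values {T66, T15} — violation
D=725: row 10 → E = T88 ✓
D=732: row 12 → E = T72 ✓
The only D value with inconsistent E is D=735.

735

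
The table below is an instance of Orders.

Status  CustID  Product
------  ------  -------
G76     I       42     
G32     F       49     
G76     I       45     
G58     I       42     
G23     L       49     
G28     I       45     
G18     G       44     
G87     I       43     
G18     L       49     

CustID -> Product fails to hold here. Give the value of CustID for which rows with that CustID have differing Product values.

CustID=I: 5 rows → Product takes values {42, 45, 43} — violation
CustID=F: 1 row → Product = 49 ✓
CustID=L: 2 rows → Product = 49, 49 ✓
CustID=G: 1 row → Product = 44 ✓
The only CustID value with inconsistent Product is CustID=I.

I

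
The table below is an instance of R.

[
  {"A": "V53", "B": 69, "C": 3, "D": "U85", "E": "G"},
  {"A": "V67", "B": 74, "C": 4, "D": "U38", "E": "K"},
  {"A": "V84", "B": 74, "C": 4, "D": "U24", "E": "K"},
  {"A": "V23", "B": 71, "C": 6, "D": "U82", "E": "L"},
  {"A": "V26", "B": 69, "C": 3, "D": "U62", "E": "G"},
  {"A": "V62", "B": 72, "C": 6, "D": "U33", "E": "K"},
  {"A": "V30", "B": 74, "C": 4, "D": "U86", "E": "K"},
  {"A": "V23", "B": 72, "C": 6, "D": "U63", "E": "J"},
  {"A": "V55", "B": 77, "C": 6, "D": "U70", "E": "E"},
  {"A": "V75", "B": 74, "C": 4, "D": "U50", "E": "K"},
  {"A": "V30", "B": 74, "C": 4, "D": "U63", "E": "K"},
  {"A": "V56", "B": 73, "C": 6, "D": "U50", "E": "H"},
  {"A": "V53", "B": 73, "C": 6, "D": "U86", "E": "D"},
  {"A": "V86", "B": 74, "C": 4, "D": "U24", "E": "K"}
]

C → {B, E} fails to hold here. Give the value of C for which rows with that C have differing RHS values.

6

C=3: 2 rows → {B,E} = (69, G), (69, G) ✓
C=4: 6 rows → {B,E} = (74, K), (74, K), (74, K), (74, K), (74, K), (74, K) ✓
C=6: 6 rows → {B,E} takes values {(71, L), (72, K), (72, J), (77, E), (73, H), (73, D)} — violation
The only C value with inconsistent RHS is C=6.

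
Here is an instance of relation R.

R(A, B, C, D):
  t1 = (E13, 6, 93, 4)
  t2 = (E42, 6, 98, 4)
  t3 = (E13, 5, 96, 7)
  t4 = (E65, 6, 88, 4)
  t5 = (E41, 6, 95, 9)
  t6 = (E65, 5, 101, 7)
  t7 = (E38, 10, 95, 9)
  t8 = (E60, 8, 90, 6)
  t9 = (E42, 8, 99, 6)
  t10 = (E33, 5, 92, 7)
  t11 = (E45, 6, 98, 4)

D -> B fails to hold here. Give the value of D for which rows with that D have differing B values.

D=4: rows 1, 2, 4, 11 → B = 6, 6, 6, 6 ✓
D=7: rows 3, 6, 10 → B = 5, 5, 5 ✓
D=9: rows 5, 7 → B takes values {6, 10} — violation
D=6: rows 8, 9 → B = 8, 8 ✓
The only D value with inconsistent B is D=9.

9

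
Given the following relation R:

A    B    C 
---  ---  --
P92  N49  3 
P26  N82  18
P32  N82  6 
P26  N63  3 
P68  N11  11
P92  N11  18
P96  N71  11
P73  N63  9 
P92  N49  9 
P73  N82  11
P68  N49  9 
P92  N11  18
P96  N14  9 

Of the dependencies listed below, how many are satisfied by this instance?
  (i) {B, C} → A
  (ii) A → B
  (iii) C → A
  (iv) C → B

(i) {B, C} → A: (B=N49, C=9): 2 rows → A takes values {P92, P68} — violation — fails.
(ii) A → B: A=P92: 4 rows → B takes values {N49, N11} — violation; A=P26: 2 rows → B takes values {N82, N63} — violation; A=P68: 2 rows → B takes values {N11, N49} — violation; A=P96: 2 rows → B takes values {N71, N14} — violation; A=P73: 2 rows → B takes values {N63, N82} — violation — fails.
(iii) C → A: C=3: 2 rows → A takes values {P92, P26} — violation; C=18: 3 rows → A takes values {P26, P92} — violation; C=11: 3 rows → A takes values {P68, P96, P73} — violation; C=9: 4 rows → A takes values {P73, P92, P68, P96} — violation — fails.
(iv) C → B: C=3: 2 rows → B takes values {N49, N63} — violation; C=18: 3 rows → B takes values {N82, N11} — violation; C=11: 3 rows → B takes values {N11, N71, N82} — violation; C=9: 4 rows → B takes values {N63, N49, N14} — violation — fails.
None of the 4 dependencies hold.

0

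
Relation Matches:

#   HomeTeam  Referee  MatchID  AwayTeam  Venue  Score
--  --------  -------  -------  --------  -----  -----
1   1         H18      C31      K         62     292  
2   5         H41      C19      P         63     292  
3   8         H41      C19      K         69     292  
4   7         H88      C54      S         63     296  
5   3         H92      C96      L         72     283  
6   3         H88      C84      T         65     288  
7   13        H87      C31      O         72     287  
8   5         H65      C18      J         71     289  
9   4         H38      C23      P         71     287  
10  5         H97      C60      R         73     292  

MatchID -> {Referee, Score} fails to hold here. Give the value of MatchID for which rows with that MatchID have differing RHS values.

MatchID=C31: rows 1, 7 → {Referee,Score} takes values {(H18, 292), (H87, 287)} — violation
MatchID=C19: rows 2, 3 → {Referee,Score} = (H41, 292), (H41, 292) ✓
MatchID=C54: row 4 → {Referee,Score} = (H88, 296) ✓
MatchID=C96: row 5 → {Referee,Score} = (H92, 283) ✓
MatchID=C84: row 6 → {Referee,Score} = (H88, 288) ✓
MatchID=C18: row 8 → {Referee,Score} = (H65, 289) ✓
MatchID=C23: row 9 → {Referee,Score} = (H38, 287) ✓
MatchID=C60: row 10 → {Referee,Score} = (H97, 292) ✓
The only MatchID value with inconsistent RHS is MatchID=C31.

C31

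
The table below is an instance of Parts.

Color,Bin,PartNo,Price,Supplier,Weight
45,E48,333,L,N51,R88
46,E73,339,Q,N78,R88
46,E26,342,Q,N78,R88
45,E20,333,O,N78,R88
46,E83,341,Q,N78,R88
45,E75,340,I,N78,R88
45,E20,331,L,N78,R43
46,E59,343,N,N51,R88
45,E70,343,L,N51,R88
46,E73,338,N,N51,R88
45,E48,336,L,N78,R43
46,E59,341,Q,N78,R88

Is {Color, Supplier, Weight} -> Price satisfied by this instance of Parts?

No

(Color=45, Supplier=N51, Weight=R88): 2 rows → Price = L, L ✓
(Color=46, Supplier=N78, Weight=R88): 4 rows → Price = Q, Q, Q, Q ✓
(Color=45, Supplier=N78, Weight=R88): 2 rows → Price takes values {O, I} — violation
(Color=45, Supplier=N78, Weight=R43): 2 rows → Price = L, L ✓
(Color=46, Supplier=N51, Weight=R88): 2 rows → Price = N, N ✓
Two rows agree on {Color, Supplier, Weight} but differ on Price, so {Color, Supplier, Weight} -> Price does not hold.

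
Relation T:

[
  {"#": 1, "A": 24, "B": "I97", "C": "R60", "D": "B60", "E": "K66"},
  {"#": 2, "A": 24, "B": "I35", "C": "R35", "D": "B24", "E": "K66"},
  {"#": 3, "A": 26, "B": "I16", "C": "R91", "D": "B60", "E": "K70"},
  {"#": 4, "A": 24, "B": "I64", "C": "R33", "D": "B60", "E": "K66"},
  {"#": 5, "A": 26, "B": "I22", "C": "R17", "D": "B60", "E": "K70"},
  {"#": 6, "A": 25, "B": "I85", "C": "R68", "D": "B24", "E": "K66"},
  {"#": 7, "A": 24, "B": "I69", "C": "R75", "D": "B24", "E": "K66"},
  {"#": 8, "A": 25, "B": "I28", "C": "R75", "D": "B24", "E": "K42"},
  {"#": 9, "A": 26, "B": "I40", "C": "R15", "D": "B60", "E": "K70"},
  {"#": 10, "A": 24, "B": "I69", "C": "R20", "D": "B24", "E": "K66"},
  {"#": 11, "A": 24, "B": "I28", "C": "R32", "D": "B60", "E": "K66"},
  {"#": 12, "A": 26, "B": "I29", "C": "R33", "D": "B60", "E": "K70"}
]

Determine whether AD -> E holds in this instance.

No

(A=24, D=B60): rows 1, 4, 11 → E = K66, K66, K66 ✓
(A=24, D=B24): rows 2, 7, 10 → E = K66, K66, K66 ✓
(A=26, D=B60): rows 3, 5, 9, 12 → E = K70, K70, K70, K70 ✓
(A=25, D=B24): rows 6, 8 → E takes values {K66, K42} — violation
Two rows agree on AD but differ on E, so AD -> E does not hold.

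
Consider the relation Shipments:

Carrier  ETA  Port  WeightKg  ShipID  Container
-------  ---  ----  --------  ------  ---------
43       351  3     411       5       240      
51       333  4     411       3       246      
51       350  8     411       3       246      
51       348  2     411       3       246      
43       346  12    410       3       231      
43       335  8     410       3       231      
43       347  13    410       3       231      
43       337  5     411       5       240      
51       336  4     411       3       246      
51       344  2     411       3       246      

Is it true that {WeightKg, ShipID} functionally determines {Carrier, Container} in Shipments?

Yes

(WeightKg=411, ShipID=5): 2 rows → {Carrier,Container} = (43, 240), (43, 240) ✓
(WeightKg=411, ShipID=3): 5 rows → {Carrier,Container} = (51, 246), (51, 246), (51, 246), (51, 246), (51, 246) ✓
(WeightKg=410, ShipID=3): 3 rows → {Carrier,Container} = (43, 231), (43, 231), (43, 231) ✓
Every {WeightKg, ShipID} value is associated with a single {Carrier, Container} value, so {WeightKg, ShipID} -> {Carrier, Container} holds.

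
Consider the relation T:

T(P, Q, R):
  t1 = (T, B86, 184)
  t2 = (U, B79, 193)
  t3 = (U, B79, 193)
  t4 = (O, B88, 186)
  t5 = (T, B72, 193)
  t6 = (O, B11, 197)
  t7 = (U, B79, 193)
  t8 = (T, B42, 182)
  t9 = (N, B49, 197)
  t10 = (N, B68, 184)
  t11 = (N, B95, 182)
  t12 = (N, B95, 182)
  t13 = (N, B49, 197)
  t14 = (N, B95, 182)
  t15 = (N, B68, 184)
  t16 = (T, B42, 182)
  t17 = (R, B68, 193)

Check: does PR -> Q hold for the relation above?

Yes

(P=T, R=184): row 1 → Q = B86 ✓
(P=U, R=193): rows 2, 3, 7 → Q = B79, B79, B79 ✓
(P=O, R=186): row 4 → Q = B88 ✓
(P=T, R=193): row 5 → Q = B72 ✓
(P=O, R=197): row 6 → Q = B11 ✓
(P=T, R=182): rows 8, 16 → Q = B42, B42 ✓
(P=N, R=197): rows 9, 13 → Q = B49, B49 ✓
(P=N, R=184): rows 10, 15 → Q = B68, B68 ✓
(P=N, R=182): rows 11, 12, 14 → Q = B95, B95, B95 ✓
(P=R, R=193): row 17 → Q = B68 ✓
Every PR value is associated with a single Q value, so PR -> Q holds.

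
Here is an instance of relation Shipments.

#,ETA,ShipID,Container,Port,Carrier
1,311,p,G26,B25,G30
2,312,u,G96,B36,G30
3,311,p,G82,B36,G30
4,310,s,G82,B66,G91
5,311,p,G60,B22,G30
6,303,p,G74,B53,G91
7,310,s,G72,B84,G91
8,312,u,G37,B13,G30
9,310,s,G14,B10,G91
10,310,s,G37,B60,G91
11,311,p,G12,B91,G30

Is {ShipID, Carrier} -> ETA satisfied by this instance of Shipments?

Yes

(ShipID=p, Carrier=G30): rows 1, 3, 5, 11 → ETA = 311, 311, 311, 311 ✓
(ShipID=u, Carrier=G30): rows 2, 8 → ETA = 312, 312 ✓
(ShipID=s, Carrier=G91): rows 4, 7, 9, 10 → ETA = 310, 310, 310, 310 ✓
(ShipID=p, Carrier=G91): row 6 → ETA = 303 ✓
Every {ShipID, Carrier} value is associated with a single ETA value, so {ShipID, Carrier} -> ETA holds.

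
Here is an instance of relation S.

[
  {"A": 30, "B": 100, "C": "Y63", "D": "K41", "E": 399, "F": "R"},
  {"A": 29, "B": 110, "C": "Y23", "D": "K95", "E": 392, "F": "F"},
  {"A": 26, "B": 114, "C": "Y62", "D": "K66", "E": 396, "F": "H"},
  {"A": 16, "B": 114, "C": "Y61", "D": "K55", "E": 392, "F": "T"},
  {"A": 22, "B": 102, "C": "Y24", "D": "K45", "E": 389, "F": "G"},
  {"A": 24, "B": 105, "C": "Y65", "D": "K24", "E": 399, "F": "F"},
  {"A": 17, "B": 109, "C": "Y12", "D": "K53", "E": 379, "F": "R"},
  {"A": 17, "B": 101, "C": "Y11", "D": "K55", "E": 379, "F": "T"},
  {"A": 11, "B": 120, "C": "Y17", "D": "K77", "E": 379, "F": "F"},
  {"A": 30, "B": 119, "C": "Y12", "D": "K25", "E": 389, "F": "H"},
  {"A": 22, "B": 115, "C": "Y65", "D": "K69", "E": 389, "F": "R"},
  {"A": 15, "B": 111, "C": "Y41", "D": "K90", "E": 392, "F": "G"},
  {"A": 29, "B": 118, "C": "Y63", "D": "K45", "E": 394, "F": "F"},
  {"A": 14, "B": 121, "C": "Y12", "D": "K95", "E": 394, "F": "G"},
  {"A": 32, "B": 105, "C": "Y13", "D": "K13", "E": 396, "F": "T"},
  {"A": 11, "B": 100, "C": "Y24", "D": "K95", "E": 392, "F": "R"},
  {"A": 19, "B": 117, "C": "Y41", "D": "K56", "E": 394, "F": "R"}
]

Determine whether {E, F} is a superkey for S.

Yes

All 17 rows have distinct {E, F} values, so {E, F} → (all attributes) holds and {E, F} is a superkey.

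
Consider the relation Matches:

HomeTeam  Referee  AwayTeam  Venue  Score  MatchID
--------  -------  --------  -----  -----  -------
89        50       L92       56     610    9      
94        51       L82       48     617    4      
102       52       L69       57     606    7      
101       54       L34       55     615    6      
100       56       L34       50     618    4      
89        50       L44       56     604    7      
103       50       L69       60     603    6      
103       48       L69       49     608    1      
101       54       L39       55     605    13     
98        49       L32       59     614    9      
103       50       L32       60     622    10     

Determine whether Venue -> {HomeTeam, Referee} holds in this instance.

Yes

Venue=56: 2 rows → {HomeTeam,Referee} = (89, 50), (89, 50) ✓
Venue=48: 1 row → {HomeTeam,Referee} = (94, 51) ✓
Venue=57: 1 row → {HomeTeam,Referee} = (102, 52) ✓
Venue=55: 2 rows → {HomeTeam,Referee} = (101, 54), (101, 54) ✓
Venue=50: 1 row → {HomeTeam,Referee} = (100, 56) ✓
Venue=60: 2 rows → {HomeTeam,Referee} = (103, 50), (103, 50) ✓
Venue=49: 1 row → {HomeTeam,Referee} = (103, 48) ✓
Venue=59: 1 row → {HomeTeam,Referee} = (98, 49) ✓
Every Venue value is associated with a single {HomeTeam, Referee} value, so Venue -> {HomeTeam, Referee} holds.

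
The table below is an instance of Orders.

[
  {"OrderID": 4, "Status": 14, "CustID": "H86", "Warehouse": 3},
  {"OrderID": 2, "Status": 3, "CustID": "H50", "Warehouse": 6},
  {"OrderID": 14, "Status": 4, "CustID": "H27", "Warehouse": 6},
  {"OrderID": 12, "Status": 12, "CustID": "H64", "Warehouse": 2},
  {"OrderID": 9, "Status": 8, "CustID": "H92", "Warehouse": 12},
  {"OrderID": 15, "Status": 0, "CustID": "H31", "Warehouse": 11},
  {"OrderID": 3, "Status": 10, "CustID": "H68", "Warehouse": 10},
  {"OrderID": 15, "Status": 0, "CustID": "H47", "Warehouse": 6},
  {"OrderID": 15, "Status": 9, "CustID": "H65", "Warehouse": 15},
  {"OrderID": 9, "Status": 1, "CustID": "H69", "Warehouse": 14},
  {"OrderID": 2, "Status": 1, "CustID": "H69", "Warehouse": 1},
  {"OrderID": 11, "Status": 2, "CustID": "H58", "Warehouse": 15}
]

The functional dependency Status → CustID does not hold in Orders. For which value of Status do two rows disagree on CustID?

Status=14: 1 row → CustID = H86 ✓
Status=3: 1 row → CustID = H50 ✓
Status=4: 1 row → CustID = H27 ✓
Status=12: 1 row → CustID = H64 ✓
Status=8: 1 row → CustID = H92 ✓
Status=0: 2 rows → CustID takes values {H31, H47} — violation
Status=10: 1 row → CustID = H68 ✓
Status=9: 1 row → CustID = H65 ✓
Status=1: 2 rows → CustID = H69, H69 ✓
Status=2: 1 row → CustID = H58 ✓
The only Status value with inconsistent CustID is Status=0.

0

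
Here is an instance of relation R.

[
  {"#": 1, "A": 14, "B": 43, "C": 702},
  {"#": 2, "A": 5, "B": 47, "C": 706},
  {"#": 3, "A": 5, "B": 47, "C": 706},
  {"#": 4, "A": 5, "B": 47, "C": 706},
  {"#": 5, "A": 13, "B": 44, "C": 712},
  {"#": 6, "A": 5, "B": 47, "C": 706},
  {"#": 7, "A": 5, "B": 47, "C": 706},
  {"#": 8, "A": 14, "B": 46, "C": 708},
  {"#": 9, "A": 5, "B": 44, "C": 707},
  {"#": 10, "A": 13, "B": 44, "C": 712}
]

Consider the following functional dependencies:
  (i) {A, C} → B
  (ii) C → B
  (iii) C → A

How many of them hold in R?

(i) {A, C} → B: every LHS value maps to a single RHS value — holds.
(ii) C → B: every LHS value maps to a single RHS value — holds.
(iii) C → A: every LHS value maps to a single RHS value — holds.
3 of the 3 dependencies hold.

3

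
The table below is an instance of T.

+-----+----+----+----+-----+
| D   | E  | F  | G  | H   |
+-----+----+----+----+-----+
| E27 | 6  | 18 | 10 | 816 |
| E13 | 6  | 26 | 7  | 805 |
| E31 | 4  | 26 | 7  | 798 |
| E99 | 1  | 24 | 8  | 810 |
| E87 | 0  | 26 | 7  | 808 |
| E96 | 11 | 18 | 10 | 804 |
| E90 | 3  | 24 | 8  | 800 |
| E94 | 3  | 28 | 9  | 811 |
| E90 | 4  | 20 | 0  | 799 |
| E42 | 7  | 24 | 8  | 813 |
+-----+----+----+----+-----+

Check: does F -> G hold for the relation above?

Yes

F=18: 2 rows → G = 10, 10 ✓
F=26: 3 rows → G = 7, 7, 7 ✓
F=24: 3 rows → G = 8, 8, 8 ✓
F=28: 1 row → G = 9 ✓
F=20: 1 row → G = 0 ✓
Every F value is associated with a single G value, so F -> G holds.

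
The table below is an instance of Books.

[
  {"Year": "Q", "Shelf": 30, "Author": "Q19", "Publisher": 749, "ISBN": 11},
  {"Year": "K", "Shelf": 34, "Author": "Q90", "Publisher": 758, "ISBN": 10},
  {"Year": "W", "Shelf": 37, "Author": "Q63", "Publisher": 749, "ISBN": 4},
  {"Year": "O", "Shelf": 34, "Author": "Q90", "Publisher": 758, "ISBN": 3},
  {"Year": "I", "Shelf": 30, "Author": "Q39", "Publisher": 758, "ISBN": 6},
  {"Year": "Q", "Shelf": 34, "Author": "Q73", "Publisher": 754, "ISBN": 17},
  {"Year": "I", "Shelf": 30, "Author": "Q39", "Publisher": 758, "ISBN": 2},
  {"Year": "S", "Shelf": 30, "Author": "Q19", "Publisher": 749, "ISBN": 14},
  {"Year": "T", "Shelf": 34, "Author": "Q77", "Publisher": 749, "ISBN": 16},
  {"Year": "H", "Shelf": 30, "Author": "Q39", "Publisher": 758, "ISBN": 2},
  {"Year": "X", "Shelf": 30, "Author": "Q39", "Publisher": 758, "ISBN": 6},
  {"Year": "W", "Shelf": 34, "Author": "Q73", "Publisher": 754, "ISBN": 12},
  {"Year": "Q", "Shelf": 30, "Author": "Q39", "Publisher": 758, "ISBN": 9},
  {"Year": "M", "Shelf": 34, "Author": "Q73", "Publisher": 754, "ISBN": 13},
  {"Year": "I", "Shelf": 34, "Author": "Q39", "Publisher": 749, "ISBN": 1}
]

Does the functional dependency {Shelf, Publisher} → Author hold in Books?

(Shelf=30, Publisher=749): 2 rows → Author = Q19, Q19 ✓
(Shelf=34, Publisher=758): 2 rows → Author = Q90, Q90 ✓
(Shelf=37, Publisher=749): 1 row → Author = Q63 ✓
(Shelf=30, Publisher=758): 5 rows → Author = Q39, Q39, Q39, Q39, Q39 ✓
(Shelf=34, Publisher=754): 3 rows → Author = Q73, Q73, Q73 ✓
(Shelf=34, Publisher=749): 2 rows → Author takes values {Q77, Q39} — violation
Two rows agree on {Shelf, Publisher} but differ on Author, so {Shelf, Publisher} → Author does not hold.

No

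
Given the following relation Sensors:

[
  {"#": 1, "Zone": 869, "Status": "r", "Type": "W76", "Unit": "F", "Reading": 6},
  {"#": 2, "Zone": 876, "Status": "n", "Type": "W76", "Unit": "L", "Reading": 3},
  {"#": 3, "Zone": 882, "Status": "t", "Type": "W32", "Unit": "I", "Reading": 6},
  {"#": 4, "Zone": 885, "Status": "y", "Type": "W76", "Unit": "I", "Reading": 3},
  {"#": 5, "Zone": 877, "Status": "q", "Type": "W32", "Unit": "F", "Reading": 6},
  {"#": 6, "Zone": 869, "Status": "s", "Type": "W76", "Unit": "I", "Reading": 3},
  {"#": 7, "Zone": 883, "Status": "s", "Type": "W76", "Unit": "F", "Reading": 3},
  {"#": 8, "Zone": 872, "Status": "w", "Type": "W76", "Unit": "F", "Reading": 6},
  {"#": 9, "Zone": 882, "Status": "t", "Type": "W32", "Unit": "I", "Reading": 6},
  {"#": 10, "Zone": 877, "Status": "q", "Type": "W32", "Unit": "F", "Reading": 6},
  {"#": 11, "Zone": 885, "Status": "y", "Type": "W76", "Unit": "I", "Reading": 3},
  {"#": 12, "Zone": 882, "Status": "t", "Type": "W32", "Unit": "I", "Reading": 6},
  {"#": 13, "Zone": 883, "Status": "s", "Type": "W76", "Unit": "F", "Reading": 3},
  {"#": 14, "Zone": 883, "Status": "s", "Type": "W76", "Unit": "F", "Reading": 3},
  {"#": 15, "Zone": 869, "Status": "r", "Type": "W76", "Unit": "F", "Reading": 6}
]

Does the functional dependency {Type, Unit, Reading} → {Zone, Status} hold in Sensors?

No

(Type=W76, Unit=F, Reading=6): rows 1, 8, 15 → {Zone,Status} takes values {(869, r), (872, w)} — violation
(Type=W76, Unit=L, Reading=3): row 2 → {Zone,Status} = (876, n) ✓
(Type=W32, Unit=I, Reading=6): rows 3, 9, 12 → {Zone,Status} = (882, t), (882, t), (882, t) ✓
(Type=W76, Unit=I, Reading=3): rows 4, 6, 11 → {Zone,Status} takes values {(885, y), (869, s)} — violation
(Type=W32, Unit=F, Reading=6): rows 5, 10 → {Zone,Status} = (877, q), (877, q) ✓
(Type=W76, Unit=F, Reading=3): rows 7, 13, 14 → {Zone,Status} = (883, s), (883, s), (883, s) ✓
Two rows agree on {Type, Unit, Reading} but differ on {Zone, Status}, so {Type, Unit, Reading} → {Zone, Status} does not hold.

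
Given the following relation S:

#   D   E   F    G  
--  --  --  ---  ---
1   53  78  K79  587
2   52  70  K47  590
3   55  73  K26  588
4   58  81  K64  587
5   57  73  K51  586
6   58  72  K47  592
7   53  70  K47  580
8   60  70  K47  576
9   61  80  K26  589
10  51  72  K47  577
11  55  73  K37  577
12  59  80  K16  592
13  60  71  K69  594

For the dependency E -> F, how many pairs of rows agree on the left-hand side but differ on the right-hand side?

4

E=70: all 3 rows agree on F — 0 pairs.
E=73: violating pairs (3,5), (3,11), (5,11) — 3 pairs.
E=72: all 2 rows agree on F — 0 pairs.
E=80: violating pairs (9,12) — 1 pair.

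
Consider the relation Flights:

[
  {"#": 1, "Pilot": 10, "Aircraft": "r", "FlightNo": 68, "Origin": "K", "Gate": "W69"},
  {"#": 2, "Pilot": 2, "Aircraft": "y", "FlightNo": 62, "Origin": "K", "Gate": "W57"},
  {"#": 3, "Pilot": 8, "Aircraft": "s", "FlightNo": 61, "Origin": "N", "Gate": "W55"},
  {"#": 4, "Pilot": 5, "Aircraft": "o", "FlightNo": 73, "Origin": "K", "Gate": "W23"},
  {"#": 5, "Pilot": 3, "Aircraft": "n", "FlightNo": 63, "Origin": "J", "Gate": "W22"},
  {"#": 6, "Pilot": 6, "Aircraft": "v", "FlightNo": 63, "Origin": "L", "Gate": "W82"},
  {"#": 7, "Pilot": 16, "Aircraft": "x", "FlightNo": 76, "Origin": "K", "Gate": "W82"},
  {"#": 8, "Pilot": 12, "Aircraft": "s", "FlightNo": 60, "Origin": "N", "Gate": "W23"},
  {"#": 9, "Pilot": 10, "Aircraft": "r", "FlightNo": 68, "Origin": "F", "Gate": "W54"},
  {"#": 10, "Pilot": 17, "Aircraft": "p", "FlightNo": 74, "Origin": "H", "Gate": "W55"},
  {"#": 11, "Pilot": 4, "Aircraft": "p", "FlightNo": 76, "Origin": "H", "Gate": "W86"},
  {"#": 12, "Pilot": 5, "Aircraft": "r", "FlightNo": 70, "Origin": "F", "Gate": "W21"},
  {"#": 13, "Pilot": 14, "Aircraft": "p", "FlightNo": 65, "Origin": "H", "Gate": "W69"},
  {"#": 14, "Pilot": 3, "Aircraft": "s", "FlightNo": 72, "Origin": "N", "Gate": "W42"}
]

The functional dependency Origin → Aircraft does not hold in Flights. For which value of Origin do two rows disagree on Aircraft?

Origin=K: rows 1, 2, 4, 7 → Aircraft takes values {r, y, o, x} — violation
Origin=N: rows 3, 8, 14 → Aircraft = s, s, s ✓
Origin=J: row 5 → Aircraft = n ✓
Origin=L: row 6 → Aircraft = v ✓
Origin=F: rows 9, 12 → Aircraft = r, r ✓
Origin=H: rows 10, 11, 13 → Aircraft = p, p, p ✓
The only Origin value with inconsistent Aircraft is Origin=K.

K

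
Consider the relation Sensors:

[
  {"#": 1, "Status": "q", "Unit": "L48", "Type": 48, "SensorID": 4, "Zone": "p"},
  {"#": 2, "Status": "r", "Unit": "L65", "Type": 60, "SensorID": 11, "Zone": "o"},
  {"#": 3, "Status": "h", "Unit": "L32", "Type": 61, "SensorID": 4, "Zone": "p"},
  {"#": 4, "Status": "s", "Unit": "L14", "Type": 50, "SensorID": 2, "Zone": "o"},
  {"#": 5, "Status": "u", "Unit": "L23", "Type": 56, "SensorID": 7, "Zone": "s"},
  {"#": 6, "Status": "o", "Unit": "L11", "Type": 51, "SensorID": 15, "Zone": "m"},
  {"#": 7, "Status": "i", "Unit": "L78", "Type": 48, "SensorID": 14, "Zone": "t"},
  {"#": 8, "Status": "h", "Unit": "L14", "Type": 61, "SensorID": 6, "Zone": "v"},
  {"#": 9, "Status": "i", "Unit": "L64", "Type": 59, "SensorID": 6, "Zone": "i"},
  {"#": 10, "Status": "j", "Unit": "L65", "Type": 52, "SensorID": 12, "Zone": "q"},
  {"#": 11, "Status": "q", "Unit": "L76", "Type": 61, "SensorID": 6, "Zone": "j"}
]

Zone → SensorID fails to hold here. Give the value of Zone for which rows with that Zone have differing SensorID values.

o

Zone=p: rows 1, 3 → SensorID = 4, 4 ✓
Zone=o: rows 2, 4 → SensorID takes values {11, 2} — violation
Zone=s: row 5 → SensorID = 7 ✓
Zone=m: row 6 → SensorID = 15 ✓
Zone=t: row 7 → SensorID = 14 ✓
Zone=v: row 8 → SensorID = 6 ✓
Zone=i: row 9 → SensorID = 6 ✓
Zone=q: row 10 → SensorID = 12 ✓
Zone=j: row 11 → SensorID = 6 ✓
The only Zone value with inconsistent SensorID is Zone=o.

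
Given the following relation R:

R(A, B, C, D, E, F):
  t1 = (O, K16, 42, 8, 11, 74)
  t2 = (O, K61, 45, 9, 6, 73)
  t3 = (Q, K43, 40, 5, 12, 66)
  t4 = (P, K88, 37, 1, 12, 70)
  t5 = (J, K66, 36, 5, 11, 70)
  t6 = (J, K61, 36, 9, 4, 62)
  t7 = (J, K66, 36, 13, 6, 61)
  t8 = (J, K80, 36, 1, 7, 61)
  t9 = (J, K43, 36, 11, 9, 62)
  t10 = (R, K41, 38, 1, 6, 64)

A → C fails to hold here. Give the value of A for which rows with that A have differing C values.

A=O: rows 1, 2 → C takes values {42, 45} — violation
A=Q: row 3 → C = 40 ✓
A=P: row 4 → C = 37 ✓
A=J: rows 5, 6, 7, 8, 9 → C = 36, 36, 36, 36, 36 ✓
A=R: row 10 → C = 38 ✓
The only A value with inconsistent C is A=O.

O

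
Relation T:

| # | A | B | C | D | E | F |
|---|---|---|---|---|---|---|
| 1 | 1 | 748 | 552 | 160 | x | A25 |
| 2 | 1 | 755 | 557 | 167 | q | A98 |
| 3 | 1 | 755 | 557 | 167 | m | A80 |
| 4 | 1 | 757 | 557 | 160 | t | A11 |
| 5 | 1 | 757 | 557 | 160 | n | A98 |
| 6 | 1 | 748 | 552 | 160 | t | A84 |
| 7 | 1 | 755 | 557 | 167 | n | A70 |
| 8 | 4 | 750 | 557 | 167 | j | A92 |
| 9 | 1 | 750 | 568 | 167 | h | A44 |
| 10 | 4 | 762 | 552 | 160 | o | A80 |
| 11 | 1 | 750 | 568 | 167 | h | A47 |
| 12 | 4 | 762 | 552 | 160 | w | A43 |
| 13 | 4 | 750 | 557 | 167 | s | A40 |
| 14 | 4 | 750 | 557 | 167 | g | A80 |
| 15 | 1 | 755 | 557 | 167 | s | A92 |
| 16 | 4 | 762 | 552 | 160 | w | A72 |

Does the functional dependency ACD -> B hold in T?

(A=1, C=552, D=160): rows 1, 6 → B = 748, 748 ✓
(A=1, C=557, D=167): rows 2, 3, 7, 15 → B = 755, 755, 755, 755 ✓
(A=1, C=557, D=160): rows 4, 5 → B = 757, 757 ✓
(A=4, C=557, D=167): rows 8, 13, 14 → B = 750, 750, 750 ✓
(A=1, C=568, D=167): rows 9, 11 → B = 750, 750 ✓
(A=4, C=552, D=160): rows 10, 12, 16 → B = 762, 762, 762 ✓
Every ACD value is associated with a single B value, so ACD -> B holds.

Yes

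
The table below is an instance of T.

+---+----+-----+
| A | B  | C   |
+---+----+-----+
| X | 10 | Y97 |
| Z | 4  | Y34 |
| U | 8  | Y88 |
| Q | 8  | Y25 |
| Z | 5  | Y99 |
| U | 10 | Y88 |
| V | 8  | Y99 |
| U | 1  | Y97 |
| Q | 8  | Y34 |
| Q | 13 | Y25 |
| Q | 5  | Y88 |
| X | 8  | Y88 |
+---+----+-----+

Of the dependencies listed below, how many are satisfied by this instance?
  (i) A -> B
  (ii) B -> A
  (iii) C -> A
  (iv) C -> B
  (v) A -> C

(i) A -> B: A=X: 2 rows → B takes values {10, 8} — violation; A=Z: 2 rows → B takes values {4, 5} — violation; A=U: 3 rows → B takes values {8, 10, 1} — violation; A=Q: 4 rows → B takes values {8, 13, 5} — violation — fails.
(ii) B -> A: B=10: 2 rows → A takes values {X, U} — violation; B=8: 5 rows → A takes values {U, Q, V, X} — violation; B=5: 2 rows → A takes values {Z, Q} — violation — fails.
(iii) C -> A: C=Y97: 2 rows → A takes values {X, U} — violation; C=Y34: 2 rows → A takes values {Z, Q} — violation; C=Y88: 4 rows → A takes values {U, Q, X} — violation; C=Y99: 2 rows → A takes values {Z, V} — violation — fails.
(iv) C -> B: C=Y97: 2 rows → B takes values {10, 1} — violation; C=Y34: 2 rows → B takes values {4, 8} — violation; C=Y88: 4 rows → B takes values {8, 10, 5} — violation; C=Y25: 2 rows → B takes values {8, 13} — violation; C=Y99: 2 rows → B takes values {5, 8} — violation — fails.
(v) A -> C: A=X: 2 rows → C takes values {Y97, Y88} — violation; A=Z: 2 rows → C takes values {Y34, Y99} — violation; A=U: 3 rows → C takes values {Y88, Y97} — violation; A=Q: 4 rows → C takes values {Y25, Y34, Y88} — violation — fails.
None of the 5 dependencies hold.

0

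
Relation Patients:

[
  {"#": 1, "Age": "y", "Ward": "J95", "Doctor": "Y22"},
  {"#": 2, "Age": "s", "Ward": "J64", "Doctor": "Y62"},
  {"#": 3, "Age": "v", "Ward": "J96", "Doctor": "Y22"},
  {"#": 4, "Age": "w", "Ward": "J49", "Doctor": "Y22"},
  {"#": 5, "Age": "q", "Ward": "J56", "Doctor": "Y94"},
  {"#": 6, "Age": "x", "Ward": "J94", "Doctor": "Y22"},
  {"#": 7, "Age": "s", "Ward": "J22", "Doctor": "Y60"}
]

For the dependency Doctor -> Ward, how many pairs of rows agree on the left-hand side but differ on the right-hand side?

Doctor=Y22: violating pairs (1,3), (1,4), (1,6), (3,4), (3,6), (4,6) — 6 pairs.

6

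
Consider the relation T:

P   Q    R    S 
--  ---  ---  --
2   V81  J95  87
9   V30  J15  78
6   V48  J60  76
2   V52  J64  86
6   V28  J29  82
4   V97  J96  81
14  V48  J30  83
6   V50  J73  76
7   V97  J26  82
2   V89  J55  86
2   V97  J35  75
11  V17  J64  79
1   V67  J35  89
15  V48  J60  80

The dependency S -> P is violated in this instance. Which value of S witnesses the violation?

S=87: 1 row → P = 2 ✓
S=78: 1 row → P = 9 ✓
S=76: 2 rows → P = 6, 6 ✓
S=86: 2 rows → P = 2, 2 ✓
S=82: 2 rows → P takes values {6, 7} — violation
S=81: 1 row → P = 4 ✓
S=83: 1 row → P = 14 ✓
S=75: 1 row → P = 2 ✓
S=79: 1 row → P = 11 ✓
S=89: 1 row → P = 1 ✓
S=80: 1 row → P = 15 ✓
The only S value with inconsistent P is S=82.

82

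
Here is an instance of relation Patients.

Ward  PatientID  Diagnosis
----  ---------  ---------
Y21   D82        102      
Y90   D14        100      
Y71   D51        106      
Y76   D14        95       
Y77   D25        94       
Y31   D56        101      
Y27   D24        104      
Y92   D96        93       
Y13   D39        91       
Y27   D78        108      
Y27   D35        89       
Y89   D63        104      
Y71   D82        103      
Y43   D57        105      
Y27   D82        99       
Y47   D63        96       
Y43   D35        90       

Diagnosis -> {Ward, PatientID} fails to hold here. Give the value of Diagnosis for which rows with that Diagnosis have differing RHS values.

104

Diagnosis=102: 1 row → {Ward,PatientID} = (Y21, D82) ✓
Diagnosis=100: 1 row → {Ward,PatientID} = (Y90, D14) ✓
Diagnosis=106: 1 row → {Ward,PatientID} = (Y71, D51) ✓
Diagnosis=95: 1 row → {Ward,PatientID} = (Y76, D14) ✓
Diagnosis=94: 1 row → {Ward,PatientID} = (Y77, D25) ✓
Diagnosis=101: 1 row → {Ward,PatientID} = (Y31, D56) ✓
Diagnosis=104: 2 rows → {Ward,PatientID} takes values {(Y27, D24), (Y89, D63)} — violation
Diagnosis=93: 1 row → {Ward,PatientID} = (Y92, D96) ✓
Diagnosis=91: 1 row → {Ward,PatientID} = (Y13, D39) ✓
Diagnosis=108: 1 row → {Ward,PatientID} = (Y27, D78) ✓
Diagnosis=89: 1 row → {Ward,PatientID} = (Y27, D35) ✓
Diagnosis=103: 1 row → {Ward,PatientID} = (Y71, D82) ✓
Diagnosis=105: 1 row → {Ward,PatientID} = (Y43, D57) ✓
Diagnosis=99: 1 row → {Ward,PatientID} = (Y27, D82) ✓
Diagnosis=96: 1 row → {Ward,PatientID} = (Y47, D63) ✓
Diagnosis=90: 1 row → {Ward,PatientID} = (Y43, D35) ✓
The only Diagnosis value with inconsistent RHS is Diagnosis=104.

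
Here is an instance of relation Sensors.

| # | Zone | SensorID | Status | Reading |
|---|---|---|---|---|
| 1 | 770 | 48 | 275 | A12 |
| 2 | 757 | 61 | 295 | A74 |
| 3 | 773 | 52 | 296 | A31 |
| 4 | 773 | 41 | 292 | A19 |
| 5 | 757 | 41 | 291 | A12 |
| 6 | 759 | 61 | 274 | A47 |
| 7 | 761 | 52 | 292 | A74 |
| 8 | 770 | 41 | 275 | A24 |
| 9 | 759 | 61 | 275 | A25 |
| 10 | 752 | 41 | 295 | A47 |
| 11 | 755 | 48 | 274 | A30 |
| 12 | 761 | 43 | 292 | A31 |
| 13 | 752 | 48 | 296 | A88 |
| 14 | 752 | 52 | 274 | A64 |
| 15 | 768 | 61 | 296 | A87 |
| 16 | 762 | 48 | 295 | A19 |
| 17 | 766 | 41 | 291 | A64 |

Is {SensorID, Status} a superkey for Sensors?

Rows 5 and 17 have the same {SensorID, Status} value (SensorID=41, Status=291) but are distinct tuples, so {SensorID, Status} does not determine every attribute — not a superkey.

No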